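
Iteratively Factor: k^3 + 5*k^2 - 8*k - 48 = (k + 4)*(k^2 + k - 12) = (k - 3)*(k + 4)*(k + 4)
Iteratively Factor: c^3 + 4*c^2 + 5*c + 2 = (c + 1)*(c^2 + 3*c + 2) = (c + 1)^2*(c + 2)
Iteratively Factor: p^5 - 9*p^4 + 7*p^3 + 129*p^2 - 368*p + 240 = (p - 3)*(p^4 - 6*p^3 - 11*p^2 + 96*p - 80) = (p - 3)*(p + 4)*(p^3 - 10*p^2 + 29*p - 20) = (p - 5)*(p - 3)*(p + 4)*(p^2 - 5*p + 4) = (p - 5)*(p - 3)*(p - 1)*(p + 4)*(p - 4)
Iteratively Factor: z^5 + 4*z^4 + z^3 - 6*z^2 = (z + 2)*(z^4 + 2*z^3 - 3*z^2) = (z - 1)*(z + 2)*(z^3 + 3*z^2) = z*(z - 1)*(z + 2)*(z^2 + 3*z) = z^2*(z - 1)*(z + 2)*(z + 3)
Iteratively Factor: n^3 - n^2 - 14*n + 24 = (n + 4)*(n^2 - 5*n + 6) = (n - 2)*(n + 4)*(n - 3)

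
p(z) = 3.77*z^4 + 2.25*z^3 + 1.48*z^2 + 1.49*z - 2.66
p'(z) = 15.08*z^3 + 6.75*z^2 + 2.96*z + 1.49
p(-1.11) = 0.16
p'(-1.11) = -14.10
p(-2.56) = 127.40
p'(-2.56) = -214.85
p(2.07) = 95.94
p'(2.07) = 170.30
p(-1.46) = 8.45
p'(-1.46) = -35.37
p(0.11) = -2.47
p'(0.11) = 1.92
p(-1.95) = 37.89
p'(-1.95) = -90.43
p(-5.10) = 2280.25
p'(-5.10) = -1838.42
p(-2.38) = 92.81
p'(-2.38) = -170.62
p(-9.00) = 23198.53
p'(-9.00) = -10471.72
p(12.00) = 82291.06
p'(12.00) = 27067.25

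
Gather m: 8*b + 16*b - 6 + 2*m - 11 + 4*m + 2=24*b + 6*m - 15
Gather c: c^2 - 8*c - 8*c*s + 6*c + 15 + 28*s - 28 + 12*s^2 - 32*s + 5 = c^2 + c*(-8*s - 2) + 12*s^2 - 4*s - 8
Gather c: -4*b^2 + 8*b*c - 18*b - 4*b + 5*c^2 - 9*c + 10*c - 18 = -4*b^2 - 22*b + 5*c^2 + c*(8*b + 1) - 18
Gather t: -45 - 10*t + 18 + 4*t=-6*t - 27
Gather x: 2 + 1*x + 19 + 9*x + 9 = 10*x + 30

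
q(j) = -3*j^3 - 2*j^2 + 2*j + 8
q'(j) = -9*j^2 - 4*j + 2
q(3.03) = -87.76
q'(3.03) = -92.75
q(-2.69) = 46.54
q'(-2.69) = -52.36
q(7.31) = -1256.11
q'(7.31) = -508.16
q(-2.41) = 33.56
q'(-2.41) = -40.63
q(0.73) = 7.23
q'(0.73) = -5.72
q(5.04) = -416.80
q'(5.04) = -246.77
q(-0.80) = 6.66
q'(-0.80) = -0.56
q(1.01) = 4.89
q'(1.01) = -11.22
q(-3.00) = 65.00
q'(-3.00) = -67.00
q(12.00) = -5440.00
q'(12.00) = -1342.00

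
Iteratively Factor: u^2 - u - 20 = (u + 4)*(u - 5)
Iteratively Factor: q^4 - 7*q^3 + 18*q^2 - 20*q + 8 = (q - 2)*(q^3 - 5*q^2 + 8*q - 4) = (q - 2)^2*(q^2 - 3*q + 2) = (q - 2)^3*(q - 1)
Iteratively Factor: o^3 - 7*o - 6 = (o + 1)*(o^2 - o - 6) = (o + 1)*(o + 2)*(o - 3)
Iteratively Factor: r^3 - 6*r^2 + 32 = (r - 4)*(r^2 - 2*r - 8) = (r - 4)^2*(r + 2)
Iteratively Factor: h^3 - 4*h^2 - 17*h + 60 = (h - 5)*(h^2 + h - 12) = (h - 5)*(h - 3)*(h + 4)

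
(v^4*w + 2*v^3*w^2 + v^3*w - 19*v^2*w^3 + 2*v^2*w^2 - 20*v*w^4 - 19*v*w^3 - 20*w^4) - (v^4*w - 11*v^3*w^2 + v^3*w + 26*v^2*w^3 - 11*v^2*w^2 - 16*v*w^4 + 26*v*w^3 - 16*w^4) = 13*v^3*w^2 - 45*v^2*w^3 + 13*v^2*w^2 - 4*v*w^4 - 45*v*w^3 - 4*w^4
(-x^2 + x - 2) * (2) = -2*x^2 + 2*x - 4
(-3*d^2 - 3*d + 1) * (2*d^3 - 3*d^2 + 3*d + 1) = -6*d^5 + 3*d^4 + 2*d^3 - 15*d^2 + 1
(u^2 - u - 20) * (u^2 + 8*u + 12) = u^4 + 7*u^3 - 16*u^2 - 172*u - 240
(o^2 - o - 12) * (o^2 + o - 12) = o^4 - 25*o^2 + 144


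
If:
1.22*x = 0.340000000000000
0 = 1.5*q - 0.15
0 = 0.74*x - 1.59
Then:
No Solution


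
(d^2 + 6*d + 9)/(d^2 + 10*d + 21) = (d + 3)/(d + 7)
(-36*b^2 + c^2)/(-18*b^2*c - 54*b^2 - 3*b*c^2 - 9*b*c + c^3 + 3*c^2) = (6*b + c)/(3*b*c + 9*b + c^2 + 3*c)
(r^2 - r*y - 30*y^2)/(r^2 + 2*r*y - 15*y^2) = (-r + 6*y)/(-r + 3*y)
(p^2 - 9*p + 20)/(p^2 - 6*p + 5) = (p - 4)/(p - 1)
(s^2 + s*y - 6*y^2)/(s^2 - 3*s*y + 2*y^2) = (-s - 3*y)/(-s + y)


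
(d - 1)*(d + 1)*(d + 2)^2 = d^4 + 4*d^3 + 3*d^2 - 4*d - 4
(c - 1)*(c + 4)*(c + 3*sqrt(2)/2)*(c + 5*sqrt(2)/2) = c^4 + 3*c^3 + 4*sqrt(2)*c^3 + 7*c^2/2 + 12*sqrt(2)*c^2 - 16*sqrt(2)*c + 45*c/2 - 30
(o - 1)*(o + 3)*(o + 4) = o^3 + 6*o^2 + 5*o - 12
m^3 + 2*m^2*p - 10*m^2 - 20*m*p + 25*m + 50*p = (m - 5)^2*(m + 2*p)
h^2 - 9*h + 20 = (h - 5)*(h - 4)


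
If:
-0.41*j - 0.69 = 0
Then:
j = -1.68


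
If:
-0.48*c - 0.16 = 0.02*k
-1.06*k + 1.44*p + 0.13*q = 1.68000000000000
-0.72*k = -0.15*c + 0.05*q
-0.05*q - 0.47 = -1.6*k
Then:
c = -0.34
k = 0.18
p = 1.63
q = -3.62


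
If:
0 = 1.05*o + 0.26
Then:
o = -0.25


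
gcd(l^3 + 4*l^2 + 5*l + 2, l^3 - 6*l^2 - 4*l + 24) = l + 2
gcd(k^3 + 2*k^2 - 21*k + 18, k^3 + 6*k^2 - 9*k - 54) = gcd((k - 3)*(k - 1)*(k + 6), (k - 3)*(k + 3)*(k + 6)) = k^2 + 3*k - 18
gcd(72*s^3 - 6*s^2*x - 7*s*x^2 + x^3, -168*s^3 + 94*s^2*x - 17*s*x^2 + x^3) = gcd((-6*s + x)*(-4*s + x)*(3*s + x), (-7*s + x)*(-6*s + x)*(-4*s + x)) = 24*s^2 - 10*s*x + x^2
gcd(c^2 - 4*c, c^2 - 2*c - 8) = c - 4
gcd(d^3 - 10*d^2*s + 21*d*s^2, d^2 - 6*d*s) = d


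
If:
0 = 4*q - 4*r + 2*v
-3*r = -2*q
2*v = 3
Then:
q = -9/4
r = -3/2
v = 3/2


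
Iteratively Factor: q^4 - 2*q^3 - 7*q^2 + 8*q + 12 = (q + 2)*(q^3 - 4*q^2 + q + 6) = (q - 3)*(q + 2)*(q^2 - q - 2) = (q - 3)*(q - 2)*(q + 2)*(q + 1)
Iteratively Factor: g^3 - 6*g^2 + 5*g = (g)*(g^2 - 6*g + 5) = g*(g - 1)*(g - 5)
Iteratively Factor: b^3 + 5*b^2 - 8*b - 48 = (b - 3)*(b^2 + 8*b + 16) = (b - 3)*(b + 4)*(b + 4)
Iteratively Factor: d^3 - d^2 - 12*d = (d)*(d^2 - d - 12) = d*(d - 4)*(d + 3)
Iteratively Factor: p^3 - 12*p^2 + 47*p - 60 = (p - 3)*(p^2 - 9*p + 20) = (p - 5)*(p - 3)*(p - 4)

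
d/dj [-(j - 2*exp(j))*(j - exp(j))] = 3*j*exp(j) - 2*j - 4*exp(2*j) + 3*exp(j)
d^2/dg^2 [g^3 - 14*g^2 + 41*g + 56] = 6*g - 28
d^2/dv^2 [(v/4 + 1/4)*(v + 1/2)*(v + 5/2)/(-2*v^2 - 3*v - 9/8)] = 4*(v + 6)/(256*v^4 + 768*v^3 + 864*v^2 + 432*v + 81)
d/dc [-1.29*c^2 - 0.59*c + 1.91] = -2.58*c - 0.59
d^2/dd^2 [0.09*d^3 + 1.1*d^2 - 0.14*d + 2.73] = 0.54*d + 2.2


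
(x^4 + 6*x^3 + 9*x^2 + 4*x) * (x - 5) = x^5 + x^4 - 21*x^3 - 41*x^2 - 20*x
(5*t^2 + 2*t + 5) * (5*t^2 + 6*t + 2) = 25*t^4 + 40*t^3 + 47*t^2 + 34*t + 10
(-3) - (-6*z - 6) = 6*z + 3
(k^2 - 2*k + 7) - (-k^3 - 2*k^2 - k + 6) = k^3 + 3*k^2 - k + 1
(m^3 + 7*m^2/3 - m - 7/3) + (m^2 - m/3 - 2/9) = m^3 + 10*m^2/3 - 4*m/3 - 23/9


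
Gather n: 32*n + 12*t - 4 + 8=32*n + 12*t + 4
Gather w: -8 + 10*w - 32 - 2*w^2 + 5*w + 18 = -2*w^2 + 15*w - 22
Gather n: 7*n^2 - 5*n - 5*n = 7*n^2 - 10*n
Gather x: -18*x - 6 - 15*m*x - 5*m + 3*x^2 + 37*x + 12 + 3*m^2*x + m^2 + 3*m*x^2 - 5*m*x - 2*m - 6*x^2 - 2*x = m^2 - 7*m + x^2*(3*m - 3) + x*(3*m^2 - 20*m + 17) + 6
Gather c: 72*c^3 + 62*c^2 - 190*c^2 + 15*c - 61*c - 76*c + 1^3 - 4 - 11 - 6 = 72*c^3 - 128*c^2 - 122*c - 20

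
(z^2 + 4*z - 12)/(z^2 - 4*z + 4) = (z + 6)/(z - 2)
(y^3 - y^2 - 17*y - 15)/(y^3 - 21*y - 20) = (y + 3)/(y + 4)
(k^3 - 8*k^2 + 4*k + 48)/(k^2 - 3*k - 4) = (k^2 - 4*k - 12)/(k + 1)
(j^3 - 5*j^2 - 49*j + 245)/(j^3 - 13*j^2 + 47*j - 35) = (j + 7)/(j - 1)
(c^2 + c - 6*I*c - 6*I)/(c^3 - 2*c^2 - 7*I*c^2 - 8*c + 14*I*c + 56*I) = (c^2 + c*(1 - 6*I) - 6*I)/(c^3 + c^2*(-2 - 7*I) + c*(-8 + 14*I) + 56*I)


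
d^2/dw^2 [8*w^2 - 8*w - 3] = 16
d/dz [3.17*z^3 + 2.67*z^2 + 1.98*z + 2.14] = 9.51*z^2 + 5.34*z + 1.98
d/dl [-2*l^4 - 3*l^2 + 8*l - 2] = -8*l^3 - 6*l + 8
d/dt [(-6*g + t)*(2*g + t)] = -4*g + 2*t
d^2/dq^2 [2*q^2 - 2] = 4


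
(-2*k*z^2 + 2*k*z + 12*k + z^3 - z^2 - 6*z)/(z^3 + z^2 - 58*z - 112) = (-2*k*z + 6*k + z^2 - 3*z)/(z^2 - z - 56)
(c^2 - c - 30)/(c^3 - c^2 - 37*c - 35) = (c - 6)/(c^2 - 6*c - 7)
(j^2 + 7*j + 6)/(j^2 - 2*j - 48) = (j + 1)/(j - 8)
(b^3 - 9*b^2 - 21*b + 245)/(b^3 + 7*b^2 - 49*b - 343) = (b^2 - 2*b - 35)/(b^2 + 14*b + 49)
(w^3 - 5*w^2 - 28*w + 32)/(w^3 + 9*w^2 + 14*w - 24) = (w - 8)/(w + 6)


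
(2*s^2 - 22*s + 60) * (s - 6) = 2*s^3 - 34*s^2 + 192*s - 360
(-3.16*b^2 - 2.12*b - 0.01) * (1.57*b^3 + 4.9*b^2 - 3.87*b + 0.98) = -4.9612*b^5 - 18.8124*b^4 + 1.8255*b^3 + 5.0586*b^2 - 2.0389*b - 0.0098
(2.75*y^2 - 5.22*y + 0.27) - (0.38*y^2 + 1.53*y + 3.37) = 2.37*y^2 - 6.75*y - 3.1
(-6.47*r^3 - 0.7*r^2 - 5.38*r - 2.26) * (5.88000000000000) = -38.0436*r^3 - 4.116*r^2 - 31.6344*r - 13.2888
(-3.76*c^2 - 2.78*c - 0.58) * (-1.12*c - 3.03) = 4.2112*c^3 + 14.5064*c^2 + 9.073*c + 1.7574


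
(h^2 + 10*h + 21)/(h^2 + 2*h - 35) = (h + 3)/(h - 5)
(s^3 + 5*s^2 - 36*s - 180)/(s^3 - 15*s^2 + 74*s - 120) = (s^2 + 11*s + 30)/(s^2 - 9*s + 20)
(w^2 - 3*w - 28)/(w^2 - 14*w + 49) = (w + 4)/(w - 7)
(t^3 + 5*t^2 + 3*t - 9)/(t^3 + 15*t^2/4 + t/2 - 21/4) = 4*(t + 3)/(4*t + 7)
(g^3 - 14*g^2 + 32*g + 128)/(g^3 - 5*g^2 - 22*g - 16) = (g - 8)/(g + 1)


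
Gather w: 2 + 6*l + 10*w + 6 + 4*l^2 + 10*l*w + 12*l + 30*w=4*l^2 + 18*l + w*(10*l + 40) + 8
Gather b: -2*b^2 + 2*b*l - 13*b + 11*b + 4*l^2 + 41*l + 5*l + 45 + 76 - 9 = -2*b^2 + b*(2*l - 2) + 4*l^2 + 46*l + 112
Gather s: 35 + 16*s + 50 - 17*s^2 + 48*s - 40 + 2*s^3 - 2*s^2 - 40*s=2*s^3 - 19*s^2 + 24*s + 45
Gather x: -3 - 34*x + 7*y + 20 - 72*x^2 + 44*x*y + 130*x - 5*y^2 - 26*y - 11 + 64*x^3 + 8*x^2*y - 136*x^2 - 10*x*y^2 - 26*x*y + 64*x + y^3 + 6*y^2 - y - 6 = 64*x^3 + x^2*(8*y - 208) + x*(-10*y^2 + 18*y + 160) + y^3 + y^2 - 20*y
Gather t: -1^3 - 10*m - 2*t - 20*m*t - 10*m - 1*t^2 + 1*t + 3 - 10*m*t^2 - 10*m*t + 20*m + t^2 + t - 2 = -10*m*t^2 - 30*m*t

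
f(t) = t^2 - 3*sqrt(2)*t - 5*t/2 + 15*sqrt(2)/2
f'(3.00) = -0.74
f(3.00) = -0.62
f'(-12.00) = -30.74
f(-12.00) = 235.52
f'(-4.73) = -16.20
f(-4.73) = 64.87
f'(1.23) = -4.28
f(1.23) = 3.83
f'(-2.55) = -11.84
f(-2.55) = 34.30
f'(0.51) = -5.72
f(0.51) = 7.43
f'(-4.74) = -16.22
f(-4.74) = 65.03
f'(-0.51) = -7.76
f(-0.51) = 14.31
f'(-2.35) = -11.44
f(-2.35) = 31.97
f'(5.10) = 3.46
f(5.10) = 2.23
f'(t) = 2*t - 3*sqrt(2) - 5/2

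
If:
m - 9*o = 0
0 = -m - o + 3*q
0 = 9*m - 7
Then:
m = 7/9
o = 7/81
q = 70/243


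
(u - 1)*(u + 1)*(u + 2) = u^3 + 2*u^2 - u - 2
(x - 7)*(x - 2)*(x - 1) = x^3 - 10*x^2 + 23*x - 14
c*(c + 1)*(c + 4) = c^3 + 5*c^2 + 4*c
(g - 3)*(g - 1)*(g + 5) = g^3 + g^2 - 17*g + 15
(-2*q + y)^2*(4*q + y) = 16*q^3 - 12*q^2*y + y^3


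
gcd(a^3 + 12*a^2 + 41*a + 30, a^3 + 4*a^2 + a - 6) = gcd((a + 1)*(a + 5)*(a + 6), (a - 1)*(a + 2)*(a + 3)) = 1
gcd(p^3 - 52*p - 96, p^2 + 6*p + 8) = p + 2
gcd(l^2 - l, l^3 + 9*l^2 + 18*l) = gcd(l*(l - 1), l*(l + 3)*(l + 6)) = l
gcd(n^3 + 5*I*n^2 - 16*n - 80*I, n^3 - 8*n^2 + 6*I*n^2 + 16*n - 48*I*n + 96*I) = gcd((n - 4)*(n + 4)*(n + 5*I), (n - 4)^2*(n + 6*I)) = n - 4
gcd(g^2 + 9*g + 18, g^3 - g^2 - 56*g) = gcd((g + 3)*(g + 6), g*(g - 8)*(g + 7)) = 1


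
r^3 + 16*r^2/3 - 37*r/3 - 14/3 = (r - 2)*(r + 1/3)*(r + 7)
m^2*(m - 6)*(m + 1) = m^4 - 5*m^3 - 6*m^2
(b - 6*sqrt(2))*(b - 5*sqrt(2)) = b^2 - 11*sqrt(2)*b + 60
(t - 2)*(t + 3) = t^2 + t - 6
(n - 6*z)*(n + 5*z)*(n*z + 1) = n^3*z - n^2*z^2 + n^2 - 30*n*z^3 - n*z - 30*z^2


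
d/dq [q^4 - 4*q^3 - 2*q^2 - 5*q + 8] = 4*q^3 - 12*q^2 - 4*q - 5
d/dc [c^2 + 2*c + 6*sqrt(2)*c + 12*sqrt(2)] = 2*c + 2 + 6*sqrt(2)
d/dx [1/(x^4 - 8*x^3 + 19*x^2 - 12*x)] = 2*(-2*x^3 + 12*x^2 - 19*x + 6)/(x^2*(x^3 - 8*x^2 + 19*x - 12)^2)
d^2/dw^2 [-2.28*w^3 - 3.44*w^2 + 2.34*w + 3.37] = -13.68*w - 6.88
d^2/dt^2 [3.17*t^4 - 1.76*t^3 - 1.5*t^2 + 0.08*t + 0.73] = 38.04*t^2 - 10.56*t - 3.0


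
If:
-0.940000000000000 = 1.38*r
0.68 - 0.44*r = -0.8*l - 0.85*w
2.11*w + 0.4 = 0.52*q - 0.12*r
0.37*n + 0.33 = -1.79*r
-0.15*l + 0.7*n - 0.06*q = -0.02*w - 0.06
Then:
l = -32.55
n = 2.40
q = 120.24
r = -0.68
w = 29.48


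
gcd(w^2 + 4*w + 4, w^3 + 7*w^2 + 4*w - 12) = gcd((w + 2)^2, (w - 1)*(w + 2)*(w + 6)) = w + 2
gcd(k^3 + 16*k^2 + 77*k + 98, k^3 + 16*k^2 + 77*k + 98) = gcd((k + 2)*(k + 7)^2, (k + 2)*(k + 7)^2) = k^3 + 16*k^2 + 77*k + 98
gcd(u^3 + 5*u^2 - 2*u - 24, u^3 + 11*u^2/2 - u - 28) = u^2 + 2*u - 8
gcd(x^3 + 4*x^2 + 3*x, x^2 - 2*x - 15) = x + 3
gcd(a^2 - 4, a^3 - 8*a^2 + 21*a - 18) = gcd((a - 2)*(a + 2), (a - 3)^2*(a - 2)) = a - 2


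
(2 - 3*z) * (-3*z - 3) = 9*z^2 + 3*z - 6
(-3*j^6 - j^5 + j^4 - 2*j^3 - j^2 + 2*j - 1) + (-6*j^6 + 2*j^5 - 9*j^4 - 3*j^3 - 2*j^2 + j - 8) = -9*j^6 + j^5 - 8*j^4 - 5*j^3 - 3*j^2 + 3*j - 9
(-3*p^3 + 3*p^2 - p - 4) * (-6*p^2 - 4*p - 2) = 18*p^5 - 6*p^4 + 22*p^2 + 18*p + 8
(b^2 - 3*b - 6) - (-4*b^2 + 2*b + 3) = 5*b^2 - 5*b - 9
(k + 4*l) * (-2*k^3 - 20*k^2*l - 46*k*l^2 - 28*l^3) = -2*k^4 - 28*k^3*l - 126*k^2*l^2 - 212*k*l^3 - 112*l^4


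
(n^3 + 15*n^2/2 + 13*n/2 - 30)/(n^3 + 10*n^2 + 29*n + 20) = (n - 3/2)/(n + 1)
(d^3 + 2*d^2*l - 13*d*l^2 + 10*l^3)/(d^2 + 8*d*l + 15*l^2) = (d^2 - 3*d*l + 2*l^2)/(d + 3*l)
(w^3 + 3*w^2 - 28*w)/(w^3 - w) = (w^2 + 3*w - 28)/(w^2 - 1)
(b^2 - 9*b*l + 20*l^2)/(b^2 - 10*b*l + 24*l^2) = (b - 5*l)/(b - 6*l)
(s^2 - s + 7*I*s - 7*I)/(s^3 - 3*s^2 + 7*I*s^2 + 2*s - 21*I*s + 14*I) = 1/(s - 2)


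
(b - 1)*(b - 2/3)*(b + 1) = b^3 - 2*b^2/3 - b + 2/3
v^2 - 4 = (v - 2)*(v + 2)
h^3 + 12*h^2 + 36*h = h*(h + 6)^2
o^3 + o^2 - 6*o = o*(o - 2)*(o + 3)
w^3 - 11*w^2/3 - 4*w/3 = w*(w - 4)*(w + 1/3)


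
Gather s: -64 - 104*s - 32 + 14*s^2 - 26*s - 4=14*s^2 - 130*s - 100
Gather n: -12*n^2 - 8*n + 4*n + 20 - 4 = -12*n^2 - 4*n + 16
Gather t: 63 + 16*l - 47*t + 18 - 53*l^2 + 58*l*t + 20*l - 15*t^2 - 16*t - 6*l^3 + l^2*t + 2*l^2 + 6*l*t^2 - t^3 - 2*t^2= -6*l^3 - 51*l^2 + 36*l - t^3 + t^2*(6*l - 17) + t*(l^2 + 58*l - 63) + 81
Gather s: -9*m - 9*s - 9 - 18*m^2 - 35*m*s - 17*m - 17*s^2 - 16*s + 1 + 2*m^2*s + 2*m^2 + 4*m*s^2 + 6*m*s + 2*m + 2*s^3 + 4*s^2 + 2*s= -16*m^2 - 24*m + 2*s^3 + s^2*(4*m - 13) + s*(2*m^2 - 29*m - 23) - 8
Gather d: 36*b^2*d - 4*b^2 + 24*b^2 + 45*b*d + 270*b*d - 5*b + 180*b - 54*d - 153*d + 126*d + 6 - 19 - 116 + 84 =20*b^2 + 175*b + d*(36*b^2 + 315*b - 81) - 45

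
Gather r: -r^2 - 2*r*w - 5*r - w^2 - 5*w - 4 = -r^2 + r*(-2*w - 5) - w^2 - 5*w - 4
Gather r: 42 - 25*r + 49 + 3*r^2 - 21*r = 3*r^2 - 46*r + 91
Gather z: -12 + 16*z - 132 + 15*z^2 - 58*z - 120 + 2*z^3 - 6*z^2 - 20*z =2*z^3 + 9*z^2 - 62*z - 264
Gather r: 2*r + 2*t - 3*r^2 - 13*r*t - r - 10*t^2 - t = -3*r^2 + r*(1 - 13*t) - 10*t^2 + t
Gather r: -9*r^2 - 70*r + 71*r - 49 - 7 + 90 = -9*r^2 + r + 34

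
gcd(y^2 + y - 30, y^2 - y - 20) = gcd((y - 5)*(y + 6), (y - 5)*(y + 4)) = y - 5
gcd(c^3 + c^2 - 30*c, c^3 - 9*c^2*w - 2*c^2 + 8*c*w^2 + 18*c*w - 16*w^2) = 1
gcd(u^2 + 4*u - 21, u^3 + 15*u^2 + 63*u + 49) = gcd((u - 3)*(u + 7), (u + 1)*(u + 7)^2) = u + 7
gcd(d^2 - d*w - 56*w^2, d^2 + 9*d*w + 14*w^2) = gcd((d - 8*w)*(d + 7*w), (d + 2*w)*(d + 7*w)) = d + 7*w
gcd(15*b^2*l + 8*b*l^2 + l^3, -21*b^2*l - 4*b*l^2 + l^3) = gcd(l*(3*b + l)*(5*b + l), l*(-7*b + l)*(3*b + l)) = 3*b*l + l^2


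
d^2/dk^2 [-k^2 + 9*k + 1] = -2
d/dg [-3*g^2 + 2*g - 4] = 2 - 6*g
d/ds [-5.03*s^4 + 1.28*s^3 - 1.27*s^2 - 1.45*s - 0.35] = -20.12*s^3 + 3.84*s^2 - 2.54*s - 1.45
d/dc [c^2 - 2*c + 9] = 2*c - 2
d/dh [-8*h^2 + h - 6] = 1 - 16*h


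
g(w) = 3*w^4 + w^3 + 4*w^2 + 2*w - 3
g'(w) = 12*w^3 + 3*w^2 + 8*w + 2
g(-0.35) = -3.21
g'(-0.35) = -0.95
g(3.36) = 469.18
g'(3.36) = 517.95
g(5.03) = 2155.93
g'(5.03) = 1645.31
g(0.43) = -1.22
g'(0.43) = 6.95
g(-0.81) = -1.24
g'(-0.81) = -8.89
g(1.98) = 70.51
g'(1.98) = 122.75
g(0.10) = -2.76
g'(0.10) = 2.84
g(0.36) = -1.66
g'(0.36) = 5.83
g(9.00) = 20751.00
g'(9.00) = 9065.00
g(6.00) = 4257.00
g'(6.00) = 2750.00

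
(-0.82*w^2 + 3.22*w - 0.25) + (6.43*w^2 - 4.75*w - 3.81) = 5.61*w^2 - 1.53*w - 4.06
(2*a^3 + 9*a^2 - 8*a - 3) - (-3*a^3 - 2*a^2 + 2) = 5*a^3 + 11*a^2 - 8*a - 5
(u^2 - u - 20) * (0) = 0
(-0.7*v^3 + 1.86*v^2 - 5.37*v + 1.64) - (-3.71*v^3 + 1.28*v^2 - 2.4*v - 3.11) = 3.01*v^3 + 0.58*v^2 - 2.97*v + 4.75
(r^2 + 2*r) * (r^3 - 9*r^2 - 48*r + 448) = r^5 - 7*r^4 - 66*r^3 + 352*r^2 + 896*r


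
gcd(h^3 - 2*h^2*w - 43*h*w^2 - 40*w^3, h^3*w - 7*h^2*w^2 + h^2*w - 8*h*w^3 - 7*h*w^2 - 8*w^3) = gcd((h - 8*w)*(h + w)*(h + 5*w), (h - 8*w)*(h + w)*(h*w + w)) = -h^2 + 7*h*w + 8*w^2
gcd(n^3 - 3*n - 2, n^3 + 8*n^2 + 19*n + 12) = n + 1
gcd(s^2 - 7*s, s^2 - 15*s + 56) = s - 7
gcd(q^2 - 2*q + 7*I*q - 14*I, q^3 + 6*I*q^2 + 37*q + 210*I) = q + 7*I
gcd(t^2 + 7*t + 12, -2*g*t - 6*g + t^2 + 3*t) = t + 3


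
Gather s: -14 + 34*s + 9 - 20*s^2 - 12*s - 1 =-20*s^2 + 22*s - 6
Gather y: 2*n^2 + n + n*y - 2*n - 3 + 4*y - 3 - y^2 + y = 2*n^2 - n - y^2 + y*(n + 5) - 6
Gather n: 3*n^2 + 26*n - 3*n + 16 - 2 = 3*n^2 + 23*n + 14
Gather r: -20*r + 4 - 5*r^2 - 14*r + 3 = -5*r^2 - 34*r + 7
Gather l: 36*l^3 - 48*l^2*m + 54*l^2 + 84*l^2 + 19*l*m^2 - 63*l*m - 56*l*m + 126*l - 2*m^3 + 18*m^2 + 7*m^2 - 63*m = 36*l^3 + l^2*(138 - 48*m) + l*(19*m^2 - 119*m + 126) - 2*m^3 + 25*m^2 - 63*m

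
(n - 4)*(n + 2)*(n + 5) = n^3 + 3*n^2 - 18*n - 40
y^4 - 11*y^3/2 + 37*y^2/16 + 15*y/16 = y*(y - 5)*(y - 3/4)*(y + 1/4)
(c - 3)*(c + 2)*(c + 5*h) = c^3 + 5*c^2*h - c^2 - 5*c*h - 6*c - 30*h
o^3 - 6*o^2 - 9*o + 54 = (o - 6)*(o - 3)*(o + 3)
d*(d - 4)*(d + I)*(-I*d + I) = -I*d^4 + d^3 + 5*I*d^3 - 5*d^2 - 4*I*d^2 + 4*d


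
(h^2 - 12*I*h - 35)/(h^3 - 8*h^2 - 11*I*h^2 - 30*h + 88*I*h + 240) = (h - 7*I)/(h^2 + h*(-8 - 6*I) + 48*I)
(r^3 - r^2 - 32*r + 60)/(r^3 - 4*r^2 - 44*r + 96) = (r - 5)/(r - 8)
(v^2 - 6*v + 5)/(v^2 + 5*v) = (v^2 - 6*v + 5)/(v*(v + 5))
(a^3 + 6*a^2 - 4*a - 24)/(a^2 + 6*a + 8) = (a^2 + 4*a - 12)/(a + 4)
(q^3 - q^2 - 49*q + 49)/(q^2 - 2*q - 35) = (q^2 + 6*q - 7)/(q + 5)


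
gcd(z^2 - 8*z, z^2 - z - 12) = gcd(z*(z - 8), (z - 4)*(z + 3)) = 1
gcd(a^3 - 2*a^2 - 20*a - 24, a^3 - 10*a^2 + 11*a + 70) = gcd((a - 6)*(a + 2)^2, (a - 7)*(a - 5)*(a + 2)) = a + 2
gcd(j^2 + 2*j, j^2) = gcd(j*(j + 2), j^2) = j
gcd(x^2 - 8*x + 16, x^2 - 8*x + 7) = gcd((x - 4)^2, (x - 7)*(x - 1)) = 1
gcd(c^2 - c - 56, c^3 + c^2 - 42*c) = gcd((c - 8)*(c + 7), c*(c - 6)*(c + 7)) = c + 7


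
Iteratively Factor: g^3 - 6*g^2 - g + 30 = (g + 2)*(g^2 - 8*g + 15) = (g - 3)*(g + 2)*(g - 5)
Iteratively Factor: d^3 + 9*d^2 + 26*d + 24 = (d + 3)*(d^2 + 6*d + 8) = (d + 3)*(d + 4)*(d + 2)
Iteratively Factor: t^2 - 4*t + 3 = (t - 1)*(t - 3)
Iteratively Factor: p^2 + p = (p)*(p + 1)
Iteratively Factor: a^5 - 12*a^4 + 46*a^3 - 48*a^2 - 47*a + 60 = (a - 3)*(a^4 - 9*a^3 + 19*a^2 + 9*a - 20) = (a - 4)*(a - 3)*(a^3 - 5*a^2 - a + 5) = (a - 4)*(a - 3)*(a + 1)*(a^2 - 6*a + 5) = (a - 5)*(a - 4)*(a - 3)*(a + 1)*(a - 1)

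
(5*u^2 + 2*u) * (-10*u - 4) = -50*u^3 - 40*u^2 - 8*u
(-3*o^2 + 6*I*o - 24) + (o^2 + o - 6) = -2*o^2 + o + 6*I*o - 30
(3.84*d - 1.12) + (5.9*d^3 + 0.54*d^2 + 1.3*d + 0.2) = 5.9*d^3 + 0.54*d^2 + 5.14*d - 0.92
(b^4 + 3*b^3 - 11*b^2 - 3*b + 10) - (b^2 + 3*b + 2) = b^4 + 3*b^3 - 12*b^2 - 6*b + 8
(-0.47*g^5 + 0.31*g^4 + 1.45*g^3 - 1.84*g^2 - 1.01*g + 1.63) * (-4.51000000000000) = 2.1197*g^5 - 1.3981*g^4 - 6.5395*g^3 + 8.2984*g^2 + 4.5551*g - 7.3513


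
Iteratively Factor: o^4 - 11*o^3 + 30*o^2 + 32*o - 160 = (o - 4)*(o^3 - 7*o^2 + 2*o + 40) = (o - 5)*(o - 4)*(o^2 - 2*o - 8) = (o - 5)*(o - 4)^2*(o + 2)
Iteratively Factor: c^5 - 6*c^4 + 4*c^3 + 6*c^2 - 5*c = (c - 1)*(c^4 - 5*c^3 - c^2 + 5*c) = (c - 5)*(c - 1)*(c^3 - c) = (c - 5)*(c - 1)^2*(c^2 + c) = (c - 5)*(c - 1)^2*(c + 1)*(c)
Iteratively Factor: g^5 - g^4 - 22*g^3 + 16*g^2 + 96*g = (g - 4)*(g^4 + 3*g^3 - 10*g^2 - 24*g) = (g - 4)*(g + 4)*(g^3 - g^2 - 6*g) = (g - 4)*(g - 3)*(g + 4)*(g^2 + 2*g) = g*(g - 4)*(g - 3)*(g + 4)*(g + 2)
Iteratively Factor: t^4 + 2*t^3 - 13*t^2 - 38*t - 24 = (t + 3)*(t^3 - t^2 - 10*t - 8) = (t + 1)*(t + 3)*(t^2 - 2*t - 8) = (t - 4)*(t + 1)*(t + 3)*(t + 2)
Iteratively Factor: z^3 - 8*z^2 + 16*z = (z - 4)*(z^2 - 4*z) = z*(z - 4)*(z - 4)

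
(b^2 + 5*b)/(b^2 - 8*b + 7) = b*(b + 5)/(b^2 - 8*b + 7)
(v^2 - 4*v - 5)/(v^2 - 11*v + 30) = (v + 1)/(v - 6)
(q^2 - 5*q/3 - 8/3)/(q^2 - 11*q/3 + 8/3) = (q + 1)/(q - 1)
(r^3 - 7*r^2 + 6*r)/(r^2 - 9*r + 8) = r*(r - 6)/(r - 8)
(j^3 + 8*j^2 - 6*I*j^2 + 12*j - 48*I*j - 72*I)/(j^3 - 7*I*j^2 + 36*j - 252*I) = (j^2 + 8*j + 12)/(j^2 - I*j + 42)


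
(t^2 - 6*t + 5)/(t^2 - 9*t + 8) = (t - 5)/(t - 8)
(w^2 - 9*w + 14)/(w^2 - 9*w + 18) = (w^2 - 9*w + 14)/(w^2 - 9*w + 18)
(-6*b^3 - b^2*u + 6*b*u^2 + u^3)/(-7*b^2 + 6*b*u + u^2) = (6*b^2 + 7*b*u + u^2)/(7*b + u)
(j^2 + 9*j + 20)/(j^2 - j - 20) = (j + 5)/(j - 5)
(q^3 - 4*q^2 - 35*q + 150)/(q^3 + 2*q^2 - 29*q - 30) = (q - 5)/(q + 1)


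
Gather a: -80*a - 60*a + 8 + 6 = 14 - 140*a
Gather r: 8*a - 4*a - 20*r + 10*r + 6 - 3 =4*a - 10*r + 3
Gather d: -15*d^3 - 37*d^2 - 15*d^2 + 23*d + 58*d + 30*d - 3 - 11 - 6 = -15*d^3 - 52*d^2 + 111*d - 20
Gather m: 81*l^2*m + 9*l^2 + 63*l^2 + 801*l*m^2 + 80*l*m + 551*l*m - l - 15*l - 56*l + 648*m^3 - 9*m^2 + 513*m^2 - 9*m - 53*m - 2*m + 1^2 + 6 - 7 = 72*l^2 - 72*l + 648*m^3 + m^2*(801*l + 504) + m*(81*l^2 + 631*l - 64)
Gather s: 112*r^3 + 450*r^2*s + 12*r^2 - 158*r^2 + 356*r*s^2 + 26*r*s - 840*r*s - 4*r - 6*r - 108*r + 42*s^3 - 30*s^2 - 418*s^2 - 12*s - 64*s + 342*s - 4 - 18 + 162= 112*r^3 - 146*r^2 - 118*r + 42*s^3 + s^2*(356*r - 448) + s*(450*r^2 - 814*r + 266) + 140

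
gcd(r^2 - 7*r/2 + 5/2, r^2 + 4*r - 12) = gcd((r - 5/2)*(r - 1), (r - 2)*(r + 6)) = 1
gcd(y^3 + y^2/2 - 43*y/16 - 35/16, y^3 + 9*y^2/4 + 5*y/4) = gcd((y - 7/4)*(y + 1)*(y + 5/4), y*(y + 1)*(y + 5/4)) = y^2 + 9*y/4 + 5/4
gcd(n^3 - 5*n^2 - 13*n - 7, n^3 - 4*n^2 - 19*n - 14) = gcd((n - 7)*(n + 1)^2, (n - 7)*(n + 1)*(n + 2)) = n^2 - 6*n - 7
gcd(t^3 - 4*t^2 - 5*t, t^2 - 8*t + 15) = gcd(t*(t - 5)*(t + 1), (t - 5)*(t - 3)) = t - 5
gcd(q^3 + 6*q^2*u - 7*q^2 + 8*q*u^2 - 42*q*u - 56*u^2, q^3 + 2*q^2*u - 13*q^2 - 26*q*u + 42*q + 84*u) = q^2 + 2*q*u - 7*q - 14*u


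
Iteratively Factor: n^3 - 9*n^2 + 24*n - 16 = (n - 4)*(n^2 - 5*n + 4) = (n - 4)^2*(n - 1)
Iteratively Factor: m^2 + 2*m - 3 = (m - 1)*(m + 3)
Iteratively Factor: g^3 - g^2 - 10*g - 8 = (g + 1)*(g^2 - 2*g - 8) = (g - 4)*(g + 1)*(g + 2)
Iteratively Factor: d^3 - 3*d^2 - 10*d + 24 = (d - 4)*(d^2 + d - 6) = (d - 4)*(d - 2)*(d + 3)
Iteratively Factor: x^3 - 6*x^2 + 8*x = (x)*(x^2 - 6*x + 8) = x*(x - 4)*(x - 2)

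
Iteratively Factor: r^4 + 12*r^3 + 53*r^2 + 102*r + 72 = (r + 2)*(r^3 + 10*r^2 + 33*r + 36) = (r + 2)*(r + 3)*(r^2 + 7*r + 12) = (r + 2)*(r + 3)*(r + 4)*(r + 3)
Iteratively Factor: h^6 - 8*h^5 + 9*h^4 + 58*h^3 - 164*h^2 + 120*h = (h - 5)*(h^5 - 3*h^4 - 6*h^3 + 28*h^2 - 24*h) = h*(h - 5)*(h^4 - 3*h^3 - 6*h^2 + 28*h - 24) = h*(h - 5)*(h - 2)*(h^3 - h^2 - 8*h + 12) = h*(h - 5)*(h - 2)^2*(h^2 + h - 6) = h*(h - 5)*(h - 2)^2*(h + 3)*(h - 2)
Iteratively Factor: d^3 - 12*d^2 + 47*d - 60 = (d - 5)*(d^2 - 7*d + 12) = (d - 5)*(d - 4)*(d - 3)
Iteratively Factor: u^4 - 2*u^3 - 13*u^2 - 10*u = (u + 1)*(u^3 - 3*u^2 - 10*u) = (u - 5)*(u + 1)*(u^2 + 2*u) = (u - 5)*(u + 1)*(u + 2)*(u)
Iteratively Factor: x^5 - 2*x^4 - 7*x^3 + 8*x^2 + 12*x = (x)*(x^4 - 2*x^3 - 7*x^2 + 8*x + 12) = x*(x + 2)*(x^3 - 4*x^2 + x + 6) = x*(x + 1)*(x + 2)*(x^2 - 5*x + 6) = x*(x - 2)*(x + 1)*(x + 2)*(x - 3)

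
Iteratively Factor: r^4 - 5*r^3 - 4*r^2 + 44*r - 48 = (r + 3)*(r^3 - 8*r^2 + 20*r - 16) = (r - 2)*(r + 3)*(r^2 - 6*r + 8) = (r - 4)*(r - 2)*(r + 3)*(r - 2)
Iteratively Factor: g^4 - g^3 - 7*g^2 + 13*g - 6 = (g - 2)*(g^3 + g^2 - 5*g + 3) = (g - 2)*(g - 1)*(g^2 + 2*g - 3) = (g - 2)*(g - 1)*(g + 3)*(g - 1)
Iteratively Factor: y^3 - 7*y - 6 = (y + 1)*(y^2 - y - 6) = (y + 1)*(y + 2)*(y - 3)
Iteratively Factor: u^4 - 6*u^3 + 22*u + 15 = (u + 1)*(u^3 - 7*u^2 + 7*u + 15) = (u + 1)^2*(u^2 - 8*u + 15) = (u - 5)*(u + 1)^2*(u - 3)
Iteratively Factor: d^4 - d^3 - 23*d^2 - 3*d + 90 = (d + 3)*(d^3 - 4*d^2 - 11*d + 30) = (d + 3)^2*(d^2 - 7*d + 10) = (d - 2)*(d + 3)^2*(d - 5)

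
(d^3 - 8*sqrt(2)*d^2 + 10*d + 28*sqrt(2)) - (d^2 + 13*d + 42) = d^3 - 8*sqrt(2)*d^2 - d^2 - 3*d - 42 + 28*sqrt(2)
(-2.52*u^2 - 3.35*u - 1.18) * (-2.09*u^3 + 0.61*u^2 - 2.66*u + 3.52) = 5.2668*u^5 + 5.4643*u^4 + 7.1259*u^3 - 0.679199999999998*u^2 - 8.6532*u - 4.1536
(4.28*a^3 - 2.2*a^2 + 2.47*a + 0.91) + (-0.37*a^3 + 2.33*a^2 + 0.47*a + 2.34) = 3.91*a^3 + 0.13*a^2 + 2.94*a + 3.25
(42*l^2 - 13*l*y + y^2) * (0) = 0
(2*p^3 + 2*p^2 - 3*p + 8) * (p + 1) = 2*p^4 + 4*p^3 - p^2 + 5*p + 8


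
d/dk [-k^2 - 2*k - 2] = -2*k - 2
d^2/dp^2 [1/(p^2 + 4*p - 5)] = 2*(-p^2 - 4*p + 4*(p + 2)^2 + 5)/(p^2 + 4*p - 5)^3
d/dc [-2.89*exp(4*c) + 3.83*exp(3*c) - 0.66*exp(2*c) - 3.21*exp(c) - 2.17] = (-11.56*exp(3*c) + 11.49*exp(2*c) - 1.32*exp(c) - 3.21)*exp(c)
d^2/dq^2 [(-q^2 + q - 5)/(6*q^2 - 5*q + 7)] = 2*(6*q^3 - 414*q^2 + 324*q + 71)/(216*q^6 - 540*q^5 + 1206*q^4 - 1385*q^3 + 1407*q^2 - 735*q + 343)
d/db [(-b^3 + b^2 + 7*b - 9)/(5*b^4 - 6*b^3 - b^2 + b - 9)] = (5*b^6 - 10*b^5 - 98*b^4 + 262*b^3 - 127*b^2 - 36*b - 54)/(25*b^8 - 60*b^7 + 26*b^6 + 22*b^5 - 101*b^4 + 106*b^3 + 19*b^2 - 18*b + 81)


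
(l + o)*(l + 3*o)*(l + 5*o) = l^3 + 9*l^2*o + 23*l*o^2 + 15*o^3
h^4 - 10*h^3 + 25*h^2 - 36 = (h - 6)*(h - 3)*(h - 2)*(h + 1)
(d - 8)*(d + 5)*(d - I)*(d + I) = d^4 - 3*d^3 - 39*d^2 - 3*d - 40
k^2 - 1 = (k - 1)*(k + 1)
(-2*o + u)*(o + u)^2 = -2*o^3 - 3*o^2*u + u^3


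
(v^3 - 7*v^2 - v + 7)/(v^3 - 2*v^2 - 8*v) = (-v^3 + 7*v^2 + v - 7)/(v*(-v^2 + 2*v + 8))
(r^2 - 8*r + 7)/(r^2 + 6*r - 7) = (r - 7)/(r + 7)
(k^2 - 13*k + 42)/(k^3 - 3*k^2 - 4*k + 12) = (k^2 - 13*k + 42)/(k^3 - 3*k^2 - 4*k + 12)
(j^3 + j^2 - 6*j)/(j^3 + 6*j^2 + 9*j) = (j - 2)/(j + 3)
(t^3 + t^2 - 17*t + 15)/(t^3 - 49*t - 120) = (t^2 - 4*t + 3)/(t^2 - 5*t - 24)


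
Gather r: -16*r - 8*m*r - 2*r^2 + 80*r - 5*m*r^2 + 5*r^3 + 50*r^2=5*r^3 + r^2*(48 - 5*m) + r*(64 - 8*m)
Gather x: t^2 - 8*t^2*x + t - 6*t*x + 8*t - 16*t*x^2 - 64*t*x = t^2 - 16*t*x^2 + 9*t + x*(-8*t^2 - 70*t)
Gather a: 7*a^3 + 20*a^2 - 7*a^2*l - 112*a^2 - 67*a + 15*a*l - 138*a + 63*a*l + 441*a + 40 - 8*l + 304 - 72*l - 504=7*a^3 + a^2*(-7*l - 92) + a*(78*l + 236) - 80*l - 160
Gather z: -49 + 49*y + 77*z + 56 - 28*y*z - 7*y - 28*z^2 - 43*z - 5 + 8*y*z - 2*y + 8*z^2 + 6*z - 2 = 40*y - 20*z^2 + z*(40 - 20*y)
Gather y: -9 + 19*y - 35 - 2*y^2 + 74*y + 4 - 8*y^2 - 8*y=-10*y^2 + 85*y - 40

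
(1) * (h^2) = h^2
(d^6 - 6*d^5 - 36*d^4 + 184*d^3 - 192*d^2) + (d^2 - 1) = d^6 - 6*d^5 - 36*d^4 + 184*d^3 - 191*d^2 - 1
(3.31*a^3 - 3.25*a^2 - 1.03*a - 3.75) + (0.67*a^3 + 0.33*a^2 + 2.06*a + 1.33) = 3.98*a^3 - 2.92*a^2 + 1.03*a - 2.42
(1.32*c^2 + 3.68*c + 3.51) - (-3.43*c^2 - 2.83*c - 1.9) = 4.75*c^2 + 6.51*c + 5.41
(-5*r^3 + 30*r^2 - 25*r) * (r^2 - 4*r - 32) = -5*r^5 + 50*r^4 + 15*r^3 - 860*r^2 + 800*r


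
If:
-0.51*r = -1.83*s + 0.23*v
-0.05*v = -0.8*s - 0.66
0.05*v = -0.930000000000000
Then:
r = 1.26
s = -1.99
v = -18.60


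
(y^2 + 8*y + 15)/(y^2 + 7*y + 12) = (y + 5)/(y + 4)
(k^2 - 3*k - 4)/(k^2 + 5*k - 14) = (k^2 - 3*k - 4)/(k^2 + 5*k - 14)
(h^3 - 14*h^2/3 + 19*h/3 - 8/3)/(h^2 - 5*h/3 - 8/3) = (h^2 - 2*h + 1)/(h + 1)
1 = 1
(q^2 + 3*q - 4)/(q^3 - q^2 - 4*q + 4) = (q + 4)/(q^2 - 4)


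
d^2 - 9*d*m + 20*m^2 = (d - 5*m)*(d - 4*m)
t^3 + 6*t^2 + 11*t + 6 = (t + 1)*(t + 2)*(t + 3)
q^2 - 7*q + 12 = (q - 4)*(q - 3)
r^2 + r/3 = r*(r + 1/3)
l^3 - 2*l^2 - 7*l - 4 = (l - 4)*(l + 1)^2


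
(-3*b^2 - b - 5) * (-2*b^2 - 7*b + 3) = 6*b^4 + 23*b^3 + 8*b^2 + 32*b - 15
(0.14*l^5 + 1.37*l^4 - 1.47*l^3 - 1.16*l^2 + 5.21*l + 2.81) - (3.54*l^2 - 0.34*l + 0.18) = 0.14*l^5 + 1.37*l^4 - 1.47*l^3 - 4.7*l^2 + 5.55*l + 2.63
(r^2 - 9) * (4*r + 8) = 4*r^3 + 8*r^2 - 36*r - 72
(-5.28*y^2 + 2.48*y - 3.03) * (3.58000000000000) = -18.9024*y^2 + 8.8784*y - 10.8474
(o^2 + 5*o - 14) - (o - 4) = o^2 + 4*o - 10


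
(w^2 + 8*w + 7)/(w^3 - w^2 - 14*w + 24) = (w^2 + 8*w + 7)/(w^3 - w^2 - 14*w + 24)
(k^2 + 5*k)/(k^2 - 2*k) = (k + 5)/(k - 2)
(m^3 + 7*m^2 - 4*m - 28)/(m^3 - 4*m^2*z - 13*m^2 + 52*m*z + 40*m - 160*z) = (m^3 + 7*m^2 - 4*m - 28)/(m^3 - 4*m^2*z - 13*m^2 + 52*m*z + 40*m - 160*z)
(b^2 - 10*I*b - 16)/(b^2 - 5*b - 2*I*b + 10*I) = (b - 8*I)/(b - 5)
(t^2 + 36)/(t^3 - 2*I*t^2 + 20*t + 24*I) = (t + 6*I)/(t^2 + 4*I*t - 4)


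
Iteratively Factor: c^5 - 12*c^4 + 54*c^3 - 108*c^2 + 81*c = (c - 3)*(c^4 - 9*c^3 + 27*c^2 - 27*c) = (c - 3)^2*(c^3 - 6*c^2 + 9*c) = c*(c - 3)^2*(c^2 - 6*c + 9) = c*(c - 3)^3*(c - 3)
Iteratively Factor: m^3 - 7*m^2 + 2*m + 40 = (m - 4)*(m^2 - 3*m - 10) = (m - 5)*(m - 4)*(m + 2)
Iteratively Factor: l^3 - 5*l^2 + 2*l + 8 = (l - 4)*(l^2 - l - 2) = (l - 4)*(l + 1)*(l - 2)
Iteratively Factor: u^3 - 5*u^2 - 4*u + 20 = (u + 2)*(u^2 - 7*u + 10) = (u - 5)*(u + 2)*(u - 2)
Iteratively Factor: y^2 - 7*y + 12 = (y - 3)*(y - 4)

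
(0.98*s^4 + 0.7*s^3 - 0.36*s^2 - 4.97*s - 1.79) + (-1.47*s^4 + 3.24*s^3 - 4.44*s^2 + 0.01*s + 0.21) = -0.49*s^4 + 3.94*s^3 - 4.8*s^2 - 4.96*s - 1.58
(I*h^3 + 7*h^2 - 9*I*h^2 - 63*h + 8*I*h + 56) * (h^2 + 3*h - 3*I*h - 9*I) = I*h^5 + 10*h^4 - 6*I*h^4 - 60*h^3 - 40*I*h^3 - 190*h^2 + 150*I*h^2 + 240*h + 399*I*h - 504*I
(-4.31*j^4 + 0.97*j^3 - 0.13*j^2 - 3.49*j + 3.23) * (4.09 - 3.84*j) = 16.5504*j^5 - 21.3527*j^4 + 4.4665*j^3 + 12.8699*j^2 - 26.6773*j + 13.2107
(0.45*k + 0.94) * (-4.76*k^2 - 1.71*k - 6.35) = -2.142*k^3 - 5.2439*k^2 - 4.4649*k - 5.969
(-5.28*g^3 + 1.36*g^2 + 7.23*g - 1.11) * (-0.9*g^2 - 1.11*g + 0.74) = 4.752*g^5 + 4.6368*g^4 - 11.9238*g^3 - 6.0199*g^2 + 6.5823*g - 0.8214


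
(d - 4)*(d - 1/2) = d^2 - 9*d/2 + 2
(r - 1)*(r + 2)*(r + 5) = r^3 + 6*r^2 + 3*r - 10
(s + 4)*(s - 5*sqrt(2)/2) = s^2 - 5*sqrt(2)*s/2 + 4*s - 10*sqrt(2)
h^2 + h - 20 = (h - 4)*(h + 5)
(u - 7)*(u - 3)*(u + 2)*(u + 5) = u^4 - 3*u^3 - 39*u^2 + 47*u + 210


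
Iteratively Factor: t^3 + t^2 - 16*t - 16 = (t + 1)*(t^2 - 16) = (t - 4)*(t + 1)*(t + 4)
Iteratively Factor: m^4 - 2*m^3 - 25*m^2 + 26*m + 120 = (m - 3)*(m^3 + m^2 - 22*m - 40) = (m - 5)*(m - 3)*(m^2 + 6*m + 8) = (m - 5)*(m - 3)*(m + 2)*(m + 4)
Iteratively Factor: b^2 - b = (b)*(b - 1)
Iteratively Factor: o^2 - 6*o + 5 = (o - 1)*(o - 5)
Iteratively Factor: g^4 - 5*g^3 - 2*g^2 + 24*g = (g - 4)*(g^3 - g^2 - 6*g) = g*(g - 4)*(g^2 - g - 6) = g*(g - 4)*(g + 2)*(g - 3)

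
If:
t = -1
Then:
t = -1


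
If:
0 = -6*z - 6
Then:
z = -1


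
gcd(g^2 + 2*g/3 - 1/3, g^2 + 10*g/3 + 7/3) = g + 1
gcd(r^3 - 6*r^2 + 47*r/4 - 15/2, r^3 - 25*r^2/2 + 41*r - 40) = r^2 - 9*r/2 + 5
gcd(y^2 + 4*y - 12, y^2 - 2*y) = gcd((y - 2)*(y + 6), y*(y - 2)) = y - 2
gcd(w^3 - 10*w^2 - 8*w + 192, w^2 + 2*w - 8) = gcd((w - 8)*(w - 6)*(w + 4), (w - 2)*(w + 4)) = w + 4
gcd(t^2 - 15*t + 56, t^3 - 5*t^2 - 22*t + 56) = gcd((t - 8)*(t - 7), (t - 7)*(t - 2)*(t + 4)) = t - 7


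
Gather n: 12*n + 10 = 12*n + 10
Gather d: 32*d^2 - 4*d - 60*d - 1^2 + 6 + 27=32*d^2 - 64*d + 32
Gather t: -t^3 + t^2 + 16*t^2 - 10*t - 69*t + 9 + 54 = -t^3 + 17*t^2 - 79*t + 63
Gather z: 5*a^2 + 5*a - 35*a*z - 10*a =5*a^2 - 35*a*z - 5*a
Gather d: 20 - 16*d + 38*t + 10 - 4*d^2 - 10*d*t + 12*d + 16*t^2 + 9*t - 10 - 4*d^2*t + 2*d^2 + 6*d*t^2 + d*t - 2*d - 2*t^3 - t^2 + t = d^2*(-4*t - 2) + d*(6*t^2 - 9*t - 6) - 2*t^3 + 15*t^2 + 48*t + 20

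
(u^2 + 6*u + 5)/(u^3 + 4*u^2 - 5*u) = (u + 1)/(u*(u - 1))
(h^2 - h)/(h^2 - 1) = h/(h + 1)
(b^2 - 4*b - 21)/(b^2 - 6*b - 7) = (b + 3)/(b + 1)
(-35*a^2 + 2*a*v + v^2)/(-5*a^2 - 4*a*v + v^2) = (7*a + v)/(a + v)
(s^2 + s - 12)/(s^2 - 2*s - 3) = (s + 4)/(s + 1)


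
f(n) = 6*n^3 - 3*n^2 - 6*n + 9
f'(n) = 18*n^2 - 6*n - 6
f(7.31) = 2148.54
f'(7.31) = 911.99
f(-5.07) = -819.64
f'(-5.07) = 487.11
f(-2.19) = -55.27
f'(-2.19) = 93.47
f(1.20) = 7.85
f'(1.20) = 12.72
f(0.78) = 5.34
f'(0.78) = 0.27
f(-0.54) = 10.42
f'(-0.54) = 2.49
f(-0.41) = 10.54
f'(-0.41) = -0.51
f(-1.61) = -14.16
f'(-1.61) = 50.32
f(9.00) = 4086.00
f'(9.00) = 1398.00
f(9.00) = 4086.00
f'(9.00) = 1398.00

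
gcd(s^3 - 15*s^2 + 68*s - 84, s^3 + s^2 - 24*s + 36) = s - 2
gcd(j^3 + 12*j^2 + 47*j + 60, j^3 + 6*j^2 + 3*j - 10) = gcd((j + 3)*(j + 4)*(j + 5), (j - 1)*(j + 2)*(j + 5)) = j + 5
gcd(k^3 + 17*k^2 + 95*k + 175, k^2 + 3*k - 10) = k + 5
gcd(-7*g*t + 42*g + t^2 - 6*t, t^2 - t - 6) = 1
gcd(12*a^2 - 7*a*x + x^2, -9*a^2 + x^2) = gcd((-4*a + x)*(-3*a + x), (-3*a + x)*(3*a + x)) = -3*a + x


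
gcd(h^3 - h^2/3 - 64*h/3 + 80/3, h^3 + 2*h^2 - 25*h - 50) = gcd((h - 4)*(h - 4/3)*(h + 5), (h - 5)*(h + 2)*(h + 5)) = h + 5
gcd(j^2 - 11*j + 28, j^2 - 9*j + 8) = 1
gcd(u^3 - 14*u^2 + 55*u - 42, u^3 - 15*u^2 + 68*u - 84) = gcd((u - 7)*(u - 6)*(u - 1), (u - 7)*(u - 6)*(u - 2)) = u^2 - 13*u + 42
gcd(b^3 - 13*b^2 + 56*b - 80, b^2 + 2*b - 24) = b - 4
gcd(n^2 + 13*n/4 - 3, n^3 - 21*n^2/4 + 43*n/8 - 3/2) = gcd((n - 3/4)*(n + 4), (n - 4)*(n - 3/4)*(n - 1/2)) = n - 3/4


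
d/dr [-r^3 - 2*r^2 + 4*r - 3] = -3*r^2 - 4*r + 4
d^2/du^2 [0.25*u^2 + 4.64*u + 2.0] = 0.500000000000000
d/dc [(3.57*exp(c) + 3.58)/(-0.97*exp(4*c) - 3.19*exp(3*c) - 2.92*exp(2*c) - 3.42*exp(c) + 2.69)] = (10.3887*exp(4*c) + 36.667*exp(3*c) + 44.685*exp(2*c) + 20.9072*exp(c) + 21.8469)*exp(c)/(0.9409*exp(8*c) + 6.1886*exp(7*c) + 15.8409*exp(6*c) + 25.2644*exp(5*c) + 25.1274*exp(4*c) + 2.8106*exp(3*c) - 4.0132*exp(2*c) - 18.3996*exp(c) + 7.2361)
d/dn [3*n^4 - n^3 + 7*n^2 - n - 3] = 12*n^3 - 3*n^2 + 14*n - 1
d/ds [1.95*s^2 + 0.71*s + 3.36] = 3.9*s + 0.71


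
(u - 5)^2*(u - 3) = u^3 - 13*u^2 + 55*u - 75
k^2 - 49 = (k - 7)*(k + 7)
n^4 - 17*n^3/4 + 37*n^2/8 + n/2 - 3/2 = (n - 2)^2*(n - 3/4)*(n + 1/2)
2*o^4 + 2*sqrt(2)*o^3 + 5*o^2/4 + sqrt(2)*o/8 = o*(o + sqrt(2)/2)*(sqrt(2)*o + 1/2)^2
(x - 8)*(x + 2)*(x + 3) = x^3 - 3*x^2 - 34*x - 48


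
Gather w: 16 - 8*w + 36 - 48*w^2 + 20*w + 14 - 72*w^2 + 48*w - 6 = -120*w^2 + 60*w + 60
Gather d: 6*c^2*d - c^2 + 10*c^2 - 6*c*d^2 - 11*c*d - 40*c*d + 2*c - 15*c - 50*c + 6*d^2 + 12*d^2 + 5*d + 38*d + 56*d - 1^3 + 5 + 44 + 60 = 9*c^2 - 63*c + d^2*(18 - 6*c) + d*(6*c^2 - 51*c + 99) + 108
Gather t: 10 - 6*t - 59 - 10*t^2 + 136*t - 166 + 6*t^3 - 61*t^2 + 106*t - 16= 6*t^3 - 71*t^2 + 236*t - 231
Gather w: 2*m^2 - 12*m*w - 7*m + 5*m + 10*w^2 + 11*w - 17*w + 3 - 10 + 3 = 2*m^2 - 2*m + 10*w^2 + w*(-12*m - 6) - 4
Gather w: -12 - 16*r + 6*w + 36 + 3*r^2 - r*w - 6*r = 3*r^2 - 22*r + w*(6 - r) + 24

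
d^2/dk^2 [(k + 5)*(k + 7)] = 2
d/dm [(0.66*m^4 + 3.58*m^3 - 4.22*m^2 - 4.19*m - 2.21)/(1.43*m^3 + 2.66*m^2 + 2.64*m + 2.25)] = (0.9438*m^6 + 3.5112*m^5 + 20.7846*m^4 + 36.8258*m^3 + 33.6505*m^2 - 7.2328*m - 3.5931)/(2.0449*m^6 + 7.6076*m^5 + 14.626*m^4 + 20.4798*m^3 + 18.9396*m^2 + 11.88*m + 5.0625)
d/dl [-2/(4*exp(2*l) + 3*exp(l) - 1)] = (16*exp(l) + 6)*exp(l)/(4*exp(2*l) + 3*exp(l) - 1)^2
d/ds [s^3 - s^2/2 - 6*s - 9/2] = 3*s^2 - s - 6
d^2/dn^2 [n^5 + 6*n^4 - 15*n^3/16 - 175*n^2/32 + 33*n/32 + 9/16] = 20*n^3 + 72*n^2 - 45*n/8 - 175/16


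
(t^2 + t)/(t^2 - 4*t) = (t + 1)/(t - 4)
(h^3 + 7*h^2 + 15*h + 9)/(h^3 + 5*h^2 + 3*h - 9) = (h + 1)/(h - 1)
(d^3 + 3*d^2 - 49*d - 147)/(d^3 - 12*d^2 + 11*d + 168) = (d + 7)/(d - 8)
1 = 1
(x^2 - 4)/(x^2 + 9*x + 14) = (x - 2)/(x + 7)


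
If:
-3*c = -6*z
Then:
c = 2*z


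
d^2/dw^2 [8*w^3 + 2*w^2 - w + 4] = 48*w + 4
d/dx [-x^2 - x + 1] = -2*x - 1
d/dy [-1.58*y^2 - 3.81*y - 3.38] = -3.16*y - 3.81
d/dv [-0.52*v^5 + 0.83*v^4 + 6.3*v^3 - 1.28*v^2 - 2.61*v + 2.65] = -2.6*v^4 + 3.32*v^3 + 18.9*v^2 - 2.56*v - 2.61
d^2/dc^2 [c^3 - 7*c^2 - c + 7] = 6*c - 14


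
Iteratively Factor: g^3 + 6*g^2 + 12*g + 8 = (g + 2)*(g^2 + 4*g + 4) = (g + 2)^2*(g + 2)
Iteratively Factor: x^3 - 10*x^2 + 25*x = (x - 5)*(x^2 - 5*x) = (x - 5)^2*(x)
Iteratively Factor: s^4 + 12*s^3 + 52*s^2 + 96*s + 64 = (s + 4)*(s^3 + 8*s^2 + 20*s + 16) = (s + 2)*(s + 4)*(s^2 + 6*s + 8) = (s + 2)*(s + 4)^2*(s + 2)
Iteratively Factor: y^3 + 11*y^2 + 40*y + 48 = (y + 4)*(y^2 + 7*y + 12) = (y + 3)*(y + 4)*(y + 4)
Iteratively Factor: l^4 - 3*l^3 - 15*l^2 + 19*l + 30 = (l - 5)*(l^3 + 2*l^2 - 5*l - 6) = (l - 5)*(l - 2)*(l^2 + 4*l + 3) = (l - 5)*(l - 2)*(l + 1)*(l + 3)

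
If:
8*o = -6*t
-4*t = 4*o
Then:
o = 0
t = 0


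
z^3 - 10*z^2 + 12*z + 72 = (z - 6)^2*(z + 2)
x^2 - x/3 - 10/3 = (x - 2)*(x + 5/3)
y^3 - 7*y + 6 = (y - 2)*(y - 1)*(y + 3)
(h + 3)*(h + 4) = h^2 + 7*h + 12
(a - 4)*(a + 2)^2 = a^3 - 12*a - 16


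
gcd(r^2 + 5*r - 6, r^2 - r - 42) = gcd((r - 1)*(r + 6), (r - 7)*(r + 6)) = r + 6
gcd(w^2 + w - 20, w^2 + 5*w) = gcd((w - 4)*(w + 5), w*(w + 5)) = w + 5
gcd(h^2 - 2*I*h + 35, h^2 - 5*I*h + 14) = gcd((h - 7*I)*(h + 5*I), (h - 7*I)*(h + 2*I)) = h - 7*I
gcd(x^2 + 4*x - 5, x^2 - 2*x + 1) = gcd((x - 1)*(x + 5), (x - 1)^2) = x - 1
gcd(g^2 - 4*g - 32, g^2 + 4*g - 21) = 1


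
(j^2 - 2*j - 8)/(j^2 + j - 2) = (j - 4)/(j - 1)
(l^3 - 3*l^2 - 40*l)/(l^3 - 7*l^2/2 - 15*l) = 2*(-l^2 + 3*l + 40)/(-2*l^2 + 7*l + 30)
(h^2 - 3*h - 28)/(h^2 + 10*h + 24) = (h - 7)/(h + 6)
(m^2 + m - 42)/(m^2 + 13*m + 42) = (m - 6)/(m + 6)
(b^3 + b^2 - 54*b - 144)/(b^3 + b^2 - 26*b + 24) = (b^2 - 5*b - 24)/(b^2 - 5*b + 4)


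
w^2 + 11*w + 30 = (w + 5)*(w + 6)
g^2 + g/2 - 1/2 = (g - 1/2)*(g + 1)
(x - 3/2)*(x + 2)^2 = x^3 + 5*x^2/2 - 2*x - 6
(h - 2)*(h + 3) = h^2 + h - 6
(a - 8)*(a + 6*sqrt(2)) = a^2 - 8*a + 6*sqrt(2)*a - 48*sqrt(2)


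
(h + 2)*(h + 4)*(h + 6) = h^3 + 12*h^2 + 44*h + 48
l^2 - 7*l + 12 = (l - 4)*(l - 3)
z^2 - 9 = (z - 3)*(z + 3)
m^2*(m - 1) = m^3 - m^2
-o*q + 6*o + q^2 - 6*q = (-o + q)*(q - 6)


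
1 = 1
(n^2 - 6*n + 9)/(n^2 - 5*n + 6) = (n - 3)/(n - 2)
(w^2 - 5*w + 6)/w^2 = 1 - 5/w + 6/w^2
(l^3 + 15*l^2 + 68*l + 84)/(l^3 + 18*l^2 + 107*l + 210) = (l + 2)/(l + 5)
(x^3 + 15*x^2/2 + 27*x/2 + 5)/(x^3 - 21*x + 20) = (x^2 + 5*x/2 + 1)/(x^2 - 5*x + 4)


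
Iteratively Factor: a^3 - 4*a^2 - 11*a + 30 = (a - 2)*(a^2 - 2*a - 15) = (a - 2)*(a + 3)*(a - 5)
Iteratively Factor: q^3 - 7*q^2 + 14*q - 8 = (q - 1)*(q^2 - 6*q + 8) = (q - 2)*(q - 1)*(q - 4)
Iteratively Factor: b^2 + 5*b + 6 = (b + 3)*(b + 2)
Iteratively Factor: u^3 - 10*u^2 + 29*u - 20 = (u - 4)*(u^2 - 6*u + 5) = (u - 4)*(u - 1)*(u - 5)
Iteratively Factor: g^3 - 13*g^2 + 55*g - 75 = (g - 3)*(g^2 - 10*g + 25) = (g - 5)*(g - 3)*(g - 5)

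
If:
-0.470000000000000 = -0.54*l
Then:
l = 0.87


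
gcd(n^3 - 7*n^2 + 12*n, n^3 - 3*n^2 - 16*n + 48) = n^2 - 7*n + 12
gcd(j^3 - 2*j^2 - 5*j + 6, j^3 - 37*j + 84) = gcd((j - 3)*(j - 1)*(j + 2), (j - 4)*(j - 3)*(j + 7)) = j - 3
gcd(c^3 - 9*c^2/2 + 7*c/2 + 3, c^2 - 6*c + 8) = c - 2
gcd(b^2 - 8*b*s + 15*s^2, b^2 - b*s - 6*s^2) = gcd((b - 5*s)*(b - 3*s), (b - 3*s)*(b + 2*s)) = -b + 3*s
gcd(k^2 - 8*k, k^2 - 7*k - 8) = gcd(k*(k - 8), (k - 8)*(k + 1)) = k - 8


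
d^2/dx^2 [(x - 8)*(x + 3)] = 2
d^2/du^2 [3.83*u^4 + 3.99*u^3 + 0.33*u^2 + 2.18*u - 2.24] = 45.96*u^2 + 23.94*u + 0.66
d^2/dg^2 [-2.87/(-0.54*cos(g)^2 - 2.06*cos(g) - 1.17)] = (-3.347568*(1 - cos(g)^2)^2 - 9.577764*cos(g)^3 - 6.599852*cos(g)^2 + 26.072802*cos(g) + 24.0793)/(0.54*cos(g)^2 + 2.06*cos(g) + 1.17)^3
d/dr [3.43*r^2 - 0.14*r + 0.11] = 6.86*r - 0.14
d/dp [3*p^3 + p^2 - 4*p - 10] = 9*p^2 + 2*p - 4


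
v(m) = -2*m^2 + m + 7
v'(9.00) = -35.00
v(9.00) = -146.00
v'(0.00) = 1.00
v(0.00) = 7.00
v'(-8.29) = 34.16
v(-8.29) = -138.74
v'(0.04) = 0.84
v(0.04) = 7.04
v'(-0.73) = 3.92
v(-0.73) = 5.20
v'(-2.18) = 9.72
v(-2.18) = -4.68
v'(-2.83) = 12.32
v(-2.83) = -11.85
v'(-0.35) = 2.40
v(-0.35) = 6.40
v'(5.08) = -19.32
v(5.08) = -39.53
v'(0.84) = -2.36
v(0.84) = 6.43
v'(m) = 1 - 4*m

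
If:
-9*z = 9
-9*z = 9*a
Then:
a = 1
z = -1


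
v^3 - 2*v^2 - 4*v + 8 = (v - 2)^2*(v + 2)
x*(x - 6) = x^2 - 6*x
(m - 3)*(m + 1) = m^2 - 2*m - 3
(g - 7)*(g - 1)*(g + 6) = g^3 - 2*g^2 - 41*g + 42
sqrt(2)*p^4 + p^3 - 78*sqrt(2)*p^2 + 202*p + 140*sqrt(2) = (p - 5*sqrt(2))*(p - 2*sqrt(2))*(p + 7*sqrt(2))*(sqrt(2)*p + 1)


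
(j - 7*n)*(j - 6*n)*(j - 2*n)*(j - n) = j^4 - 16*j^3*n + 83*j^2*n^2 - 152*j*n^3 + 84*n^4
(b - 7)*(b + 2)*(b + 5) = b^3 - 39*b - 70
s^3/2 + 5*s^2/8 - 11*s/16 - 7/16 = (s/2 + 1/4)*(s - 1)*(s + 7/4)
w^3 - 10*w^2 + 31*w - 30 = (w - 5)*(w - 3)*(w - 2)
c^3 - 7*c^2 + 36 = (c - 6)*(c - 3)*(c + 2)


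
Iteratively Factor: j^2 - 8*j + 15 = (j - 5)*(j - 3)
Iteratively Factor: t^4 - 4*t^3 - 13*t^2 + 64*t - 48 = (t - 4)*(t^3 - 13*t + 12) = (t - 4)*(t - 3)*(t^2 + 3*t - 4) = (t - 4)*(t - 3)*(t + 4)*(t - 1)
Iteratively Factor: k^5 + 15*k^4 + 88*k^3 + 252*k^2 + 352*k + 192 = (k + 3)*(k^4 + 12*k^3 + 52*k^2 + 96*k + 64) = (k + 2)*(k + 3)*(k^3 + 10*k^2 + 32*k + 32) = (k + 2)^2*(k + 3)*(k^2 + 8*k + 16) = (k + 2)^2*(k + 3)*(k + 4)*(k + 4)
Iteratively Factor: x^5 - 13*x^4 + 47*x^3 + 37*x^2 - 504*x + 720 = (x - 5)*(x^4 - 8*x^3 + 7*x^2 + 72*x - 144) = (x - 5)*(x - 4)*(x^3 - 4*x^2 - 9*x + 36) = (x - 5)*(x - 4)^2*(x^2 - 9) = (x - 5)*(x - 4)^2*(x - 3)*(x + 3)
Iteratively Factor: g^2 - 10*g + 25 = (g - 5)*(g - 5)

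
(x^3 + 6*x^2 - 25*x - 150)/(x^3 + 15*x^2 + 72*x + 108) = (x^2 - 25)/(x^2 + 9*x + 18)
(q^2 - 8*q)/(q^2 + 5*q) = (q - 8)/(q + 5)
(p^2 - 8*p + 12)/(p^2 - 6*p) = (p - 2)/p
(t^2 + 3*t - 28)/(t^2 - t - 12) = (t + 7)/(t + 3)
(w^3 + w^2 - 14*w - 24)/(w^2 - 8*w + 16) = (w^2 + 5*w + 6)/(w - 4)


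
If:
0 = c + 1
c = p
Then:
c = -1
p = -1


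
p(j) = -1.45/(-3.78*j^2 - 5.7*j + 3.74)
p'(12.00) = -0.00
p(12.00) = 0.00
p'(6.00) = -0.00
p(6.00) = 0.01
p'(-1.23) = 0.21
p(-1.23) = -0.29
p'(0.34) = -6.44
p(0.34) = -1.06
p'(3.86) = -0.01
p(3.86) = 0.02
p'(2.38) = -0.04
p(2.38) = 0.05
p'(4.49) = -0.01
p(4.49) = 0.01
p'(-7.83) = 0.00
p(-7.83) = 0.01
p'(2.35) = -0.04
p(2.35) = 0.05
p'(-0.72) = -0.01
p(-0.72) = -0.25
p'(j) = -1.45*(7.56*j + 5.7)/(-3.78*j^2 - 5.7*j + 3.74)^2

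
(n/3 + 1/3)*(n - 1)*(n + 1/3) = n^3/3 + n^2/9 - n/3 - 1/9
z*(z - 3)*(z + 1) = z^3 - 2*z^2 - 3*z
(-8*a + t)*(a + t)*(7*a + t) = -56*a^3 - 57*a^2*t + t^3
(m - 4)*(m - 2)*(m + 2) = m^3 - 4*m^2 - 4*m + 16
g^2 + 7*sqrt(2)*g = g*(g + 7*sqrt(2))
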